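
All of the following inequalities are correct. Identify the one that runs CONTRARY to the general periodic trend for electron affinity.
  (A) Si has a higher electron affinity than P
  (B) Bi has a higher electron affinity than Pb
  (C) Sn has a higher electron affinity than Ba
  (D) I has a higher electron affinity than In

The general trend: electron affinity increases across a period and decreases down a group.
(A) Si (period 3, group 14) vs P (period 3, group 15): the stated order contradicts the simple trend.
(B) Bi (period 6, group 15) vs Pb (period 6, group 14): the stated order agrees with the simple trend.
(C) Sn (period 5, group 14) vs Ba (period 6, group 2): the stated order agrees with the simple trend.
(D) I (period 5, group 17) vs In (period 5, group 13): the stated order agrees with the simple trend.
The exception is (A): adding an electron to P's half-filled 3p³ is unfavourable, so Si (3p²) has the more exothermic EA.

(A)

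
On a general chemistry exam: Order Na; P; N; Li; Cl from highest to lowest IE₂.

Li > Na > N > Cl > P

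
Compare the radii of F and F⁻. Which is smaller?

F

Forming F⁻ adds 1 electron to F. More electron–electron repulsion in the same shell, with unchanged nuclear charge, lets the cloud expand.
An anion is larger than its parent atom: F⁻ > F.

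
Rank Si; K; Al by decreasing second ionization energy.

K > Al > Si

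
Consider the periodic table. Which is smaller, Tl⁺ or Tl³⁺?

Tl³⁺

Both ions have Z = 81 protons, but Tl³⁺ has lost more electrons, so its remaining electrons feel a larger effective nuclear charge per electron and are pulled in more tightly.
Higher positive charge → smaller ion, so Tl⁺ > Tl³⁺.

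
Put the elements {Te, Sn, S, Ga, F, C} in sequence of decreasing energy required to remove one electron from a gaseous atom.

F, C, S, Te, Sn, Ga

C is in period 2, group 14; F is in period 2, group 17; S is in period 3, group 16; Ga is in period 4, group 13; Sn is in period 5, group 14; Te is in period 5, group 16.
Across a period the outer electron is held more tightly (higher IE₁); down a group it sits in a higher shell, more shielded, and comes off more easily.
Here both period and group differ, so the two effects have to be weighed against each other.
Sn > Ga: period and group pull opposite ways; the across-period shift dominates (709 vs 579 kJ/mol).
Te > Sn: Te lies to the right of Sn in period 5, so the across-period effect alone puts Te higher.
S > Te: they share group 16; the group trend gives S the larger value.
C > S: the two effects oppose for this pair; the down-group effect wins (1086 vs 1000 kJ/mol).
F > C: both are in period 2; the period trend gives F the larger value.
Approximate values (kJ/mol): C 1086, F 1681, S 1000, Ga 579, Sn 709, Te 869.
So from highest to lowest: F > C > S > Te > Sn > Ga.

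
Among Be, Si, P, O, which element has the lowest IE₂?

Si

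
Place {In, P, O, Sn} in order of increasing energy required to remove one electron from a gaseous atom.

In < Sn < P < O

O is in period 2, group 16; P is in period 3, group 15; In is in period 5, group 13; Sn is in period 5, group 14.
IE₁ increases left→right with effective nuclear charge and decreases top→bottom as the valence shell moves farther out.
Neither a single period nor a single group — weigh both effects.
Sn > In: Sn lies to the right of In in period 5, so the across-period effect alone puts Sn higher.
P > Sn: both effects reinforce here, so P is clearly the higher of the two.
O > P: both effects reinforce here, so O is clearly the higher of the two.
Approximate values (kJ/mol): O 1314, P 1012, In 558, Sn 709.
So from lowest to highest: In < Sn < P < O.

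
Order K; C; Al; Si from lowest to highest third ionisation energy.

Al, Si, K, C

The third ionization energy removes an electron from the +2 ion. For each element: K²⁺ is already 1 electron into the core; C²⁺ still has 2 valence electrons; Al²⁺ still has 1 valence electron; Si²⁺ still has 2 valence electrons.
Usually core removal costs more than valence removal, but here the competition is close: a tightly held n=2 valence electron can cost more to remove than an n=3 core electron, so the actual values have to decide it.
Valence configurations: C²⁺ [He]2s², Al²⁺ [Ne]3s¹, Si²⁺ [Ne]3s².
Approximate IE_3 values (kJ/mol): K 4420, C 4620, Al 2745, Si 3232.
Hence IE_3: Al < Si < K < C.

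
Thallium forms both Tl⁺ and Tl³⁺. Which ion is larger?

Tl⁺

Both ions have Z = 81 protons, but Tl³⁺ has lost more electrons, so its remaining electrons feel a larger effective nuclear charge per electron and are pulled in more tightly.
Higher positive charge → smaller ion, so Tl⁺ > Tl³⁺.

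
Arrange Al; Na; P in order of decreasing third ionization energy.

Na > P > Al

The third ionization energy removes an electron from the +2 ion. For each element: Al²⁺ still has 1 valence electron; Na²⁺ is already 1 electron into the core; P²⁺ still has 3 valence electrons.
Breaking into a closed-shell core is much more expensive than removing a leftover valence electron — Na has the largest IE_3 here.
Valence configurations: Al²⁺ [Ne]3s¹, P²⁺ [Ne]3s²3p¹.
The numbers (kJ/mol): Al 2745, Na 6910, P 2914.
Overall IE_3 order: Al < P < Na.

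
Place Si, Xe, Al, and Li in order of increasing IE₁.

Li < Al < Si < Xe

Li is in period 2, group 1; Al is in period 3, group 13; Si is in period 3, group 14; Xe is in period 5, group 18.
Removing the outermost electron gets harder across a period and easier down a group.
Neither a single period nor a single group — weigh both effects.
Al > Li: the two effects oppose for this pair; the across-period effect wins (578 vs 520 kJ/mol).
Si > Al: Si lies to the right of Al in period 3, so the across-period effect alone puts Si higher.
Xe > Si: the two effects oppose for this pair; the across-period effect wins (1170 vs 786 kJ/mol).
Approximate values (kJ/mol): Li 520, Al 578, Si 786, Xe 1170.
So from lowest to highest: Li < Al < Si < Xe.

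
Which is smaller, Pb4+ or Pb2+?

Pb4+

Both ions have Z = 82 protons, but Pb4+ has lost more electrons, so its remaining electrons feel a larger effective nuclear charge per electron and are pulled in more tightly.
Higher positive charge → smaller ion, so Pb2+ > Pb4+.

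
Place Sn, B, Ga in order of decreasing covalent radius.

B is in period 2, group 13; Ga is in period 4, group 13; Sn is in period 5, group 14.
Atomic radius shrinks across a period as nuclear charge pulls the same shell inward, and grows down a group as new shells are added.
These span different periods and groups, so the two trends combine.
Ga > B: they share group 13; the group trend gives Ga the larger value.
Sn > Ga: period and group pull opposite ways; the down-group shift dominates (140 vs 124 pm).
Tabulated atomic radius (pm): B 85, Ga 124, Sn 140.
So from largest to smallest: Sn > Ga > B.

Sn > Ga > B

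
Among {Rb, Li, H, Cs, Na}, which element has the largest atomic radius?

Cs

Across a period the added protons contract the valence shell; down a group each new principal shell makes the atom larger.
All are in group 1, so atomic radius increases down the group.
The largest atomic radius among these belongs to Cs.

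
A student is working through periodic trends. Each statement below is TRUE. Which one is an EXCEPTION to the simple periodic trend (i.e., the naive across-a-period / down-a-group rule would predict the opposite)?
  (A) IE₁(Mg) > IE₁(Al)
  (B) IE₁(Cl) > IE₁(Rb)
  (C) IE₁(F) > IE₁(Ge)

The general trend: first ionization energy increases across a period and decreases down a group.
(A) Mg (period 3, group 2) vs Al (period 3, group 13): the stated order contradicts the simple trend.
(B) Cl (period 3, group 17) vs Rb (period 5, group 1): the stated order agrees with the simple trend.
(C) F (period 2, group 17) vs Ge (period 4, group 14): the stated order agrees with the simple trend.
The exception is (A): Al's single 3p electron is easier to remove than one from Mg's filled 3s².

(A)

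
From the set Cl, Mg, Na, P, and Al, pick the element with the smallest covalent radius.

Na is in period 3, group 1; Mg is in period 3, group 2; Al is in period 3, group 13; P is in period 3, group 15; Cl is in period 3, group 17.
Atomic radius shrinks across a period as nuclear charge pulls the same shell inward, and grows down a group as new shells are added.
All lie in period 3, so atomic radius increases right to left.
The smallest covalent radius among these belongs to Cl.

Cl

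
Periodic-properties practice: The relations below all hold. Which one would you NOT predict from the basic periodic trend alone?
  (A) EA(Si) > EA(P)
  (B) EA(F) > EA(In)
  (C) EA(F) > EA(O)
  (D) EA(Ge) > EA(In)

(A)

The general trend: electron affinity increases across a period and decreases down a group.
(A) Si (period 3, group 14) vs P (period 3, group 15): the stated order contradicts the simple trend.
(B) F (period 2, group 17) vs In (period 5, group 13): the stated order agrees with the simple trend.
(C) F (period 2, group 17) vs O (period 2, group 16): the stated order agrees with the simple trend.
(D) Ge (period 4, group 14) vs In (period 5, group 13): the stated order agrees with the simple trend.
The exception is (A): adding an electron to P's half-filled 3p³ is unfavourable, so Si (3p²) has the more exothermic EA.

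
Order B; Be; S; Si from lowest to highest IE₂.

Si, Be, S, B

Consider each +1 ion: B⁺ still has 2 valence electrons; Be⁺ still has 1 valence electron; S⁺ still has 5 valence electrons; Si⁺ still has 3 valence electrons.
All are still removing valence electrons, so compare the +1 ions as you would atoms: IE_2 generally rises across a period (higher Z_eff) and falls down a group (larger shell), subject to the usual subshell exceptions.
Valence configurations: B⁺ [He]2s², Be⁺ [He]2s¹, S⁺ [Ne]3s²3p³, Si⁺ [Ne]3s²3p¹.
The numbers (kJ/mol): B 2427, Be 1757, S 2252, Si 1577.
Putting it together, IE_2: Si < Be < S < B.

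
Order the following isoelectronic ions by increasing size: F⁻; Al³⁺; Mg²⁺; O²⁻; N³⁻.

Al³⁺ < Mg²⁺ < F⁻ < O²⁻ < N³⁻

All of these have 10 electrons, so size is governed by nuclear charge alone: the more protons, the stronger the pull on the same electron cloud, and the smaller the ion.
Nuclear charges: Al³⁺ (Z=13), Mg²⁺ (Z=12), F⁻ (Z=9), O²⁻ (Z=8), N³⁻ (Z=7).
Smallest to largest: Al³⁺ < Mg²⁺ < F⁻ < O²⁻ < N³⁻.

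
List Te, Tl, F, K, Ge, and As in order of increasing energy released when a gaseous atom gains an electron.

Tl < K < As < Ge < Te < F

F is in period 2, group 17; K is in period 4, group 1; Ge is in period 4, group 14; As is in period 4, group 15; Te is in period 5, group 16; Tl is in period 6, group 13.
Adding an electron releases more energy for atoms nearer the top right (short of the noble gases).
These span different periods and groups, so the two trends combine.
K > Tl: period and group pull opposite ways; the down-group shift dominates (48 vs 19 kJ/mol).
As > K: As lies to the right of K in period 4, so the across-period effect alone puts As higher.
Ge > As: this pair runs against the simple trend — see the exception note.
Te > Ge: the two effects oppose for this pair; the across-period effect wins (190 vs 119 kJ/mol).
F > Te: relative to Te, both the across-period and down-group shifts push F's electron affinity up.
Note the exception: Ge has a higher electron affinity than As, contrary to the simple trend — adding an electron to As's half-filled 4p³ is unfavourable, so Ge (4p²) has the more exothermic EA.
Tabulated electron affinity (kJ/mol): F 328, K 48, Ge 119, As 78, Te 190, Tl 19.
So from lowest to highest: Tl < K < As < Ge < Te < F.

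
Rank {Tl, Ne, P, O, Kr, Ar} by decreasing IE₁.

O is in period 2, group 16; Ne is in period 2, group 18; P is in period 3, group 15; Ar is in period 3, group 18; Kr is in period 4, group 18; Tl is in period 6, group 13.
Removing the outermost electron gets harder across a period and easier down a group.
These span different periods and groups, so the two trends combine.
P > Tl: both effects reinforce here, so P is clearly the higher of the two.
O > P: relative to P, both the across-period and down-group shifts push O's first ionization energy up.
Kr > O: the two effects oppose for this pair; the across-period effect wins (1351 vs 1314 kJ/mol).
Ar > Kr: Ar sits above Kr in group 18, so the down-group effect alone puts Ar higher.
Ne > Ar: they share group 18; the group trend gives Ne the larger value.
Approximate values (kJ/mol): O 1314, Ne 2081, P 1012, Ar 1521, Kr 1351, Tl 589.
So from highest to lowest: Ne > Ar > Kr > O > P > Tl.

Ne, Ar, Kr, O, P, Tl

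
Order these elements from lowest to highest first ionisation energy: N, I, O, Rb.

Removing the outermost electron gets harder across a period and easier down a group.
Here both period and group differ, so the two effects have to be weighed against each other.
I > Rb: both are in period 5; the period trend gives I the larger value.
O > I: period and group pull opposite ways; the down-group shift dominates (1314 vs 1008 kJ/mol).
N > O: this pair runs against the simple trend — see the exception note.
Note the exception: N has a higher first ionization energy than O, contrary to the simple trend — pairing an electron in O's 2p⁴ costs repulsion energy, so O ionizes more easily than half-filled N (2p³).
Approximate values (kJ/mol): N 1402, O 1314, Rb 403, I 1008.
So from lowest to highest: Rb < I < O < N.

Rb < I < O < N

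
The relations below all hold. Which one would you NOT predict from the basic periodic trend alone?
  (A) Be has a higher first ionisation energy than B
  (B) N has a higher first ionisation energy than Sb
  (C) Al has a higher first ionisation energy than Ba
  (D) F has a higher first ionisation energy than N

The general trend: first ionisation energy increases across a period and decreases down a group.
(A) Be (period 2, group 2) vs B (period 2, group 13): the stated order contradicts the simple trend.
(B) N (period 2, group 15) vs Sb (period 5, group 15): the stated order agrees with the simple trend.
(C) Al (period 3, group 13) vs Ba (period 6, group 2): the stated order agrees with the simple trend.
(D) F (period 2, group 17) vs N (period 2, group 15): the stated order agrees with the simple trend.
The exception is (A): removing B's lone 2p electron is easier than breaking Be's filled 2s².

(A)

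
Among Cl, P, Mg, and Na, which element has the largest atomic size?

Na

Radius decreases left→right (rising Z_eff, same n) and increases top→bottom (higher n).
All lie in period 3, so atomic radius increases right to left.
The largest atomic size among these belongs to Na.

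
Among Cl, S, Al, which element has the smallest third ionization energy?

Consider each +2 ion: Cl²⁺ still has 5 valence electrons; S²⁺ still has 4 valence electrons; Al²⁺ still has 1 valence electron.
All are still removing valence electrons, so compare the +2 ions as you would atoms: IE_3 generally rises across a period (higher Z_eff) and falls down a group (larger shell), subject to the usual subshell exceptions.
Valence configurations: Cl²⁺ [Ne]3s²3p³, S²⁺ [Ne]3s²3p², Al²⁺ [Ne]3s¹.
Approximate IE_3 values (kJ/mol): Cl 3822, S 3357, Al 2745.
So the third ionization energies run Al < S < Cl.

Al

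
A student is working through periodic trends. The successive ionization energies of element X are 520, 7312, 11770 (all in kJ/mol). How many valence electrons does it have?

Look for the largest jump between consecutive ionization energies: IE2/IE1 ≈ 14.1, far larger than any earlier ratio.
That jump marks the point where a core electron is being removed. So the atom has 1 valence electron.

1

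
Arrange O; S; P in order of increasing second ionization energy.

After 1 electron has been removed, what remains? O⁺ still has 5 valence electrons; S⁺ still has 5 valence electrons; P⁺ still has 4 valence electrons.
All are still removing valence electrons, so compare the +1 ions as you would atoms: IE_2 generally rises across a period (higher Z_eff) and falls down a group (larger shell), subject to the usual subshell exceptions.
Valence configurations: O⁺ [He]2s²2p³, S⁺ [Ne]3s²3p³, P⁺ [Ne]3s²3p².
The numbers (kJ/mol): O 3388, S 2252, P 1907.
So the second ionization energies run P < S < O.

P < S < O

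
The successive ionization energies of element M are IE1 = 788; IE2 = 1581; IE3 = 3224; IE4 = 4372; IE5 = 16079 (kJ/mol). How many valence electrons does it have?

Look for the largest jump between consecutive ionization energies: IE5/IE4 ≈ 3.7, far larger than any earlier ratio.
That jump marks the point where a core electron is being removed. So the atom has 4 valence electrons.

4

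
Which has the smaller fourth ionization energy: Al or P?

P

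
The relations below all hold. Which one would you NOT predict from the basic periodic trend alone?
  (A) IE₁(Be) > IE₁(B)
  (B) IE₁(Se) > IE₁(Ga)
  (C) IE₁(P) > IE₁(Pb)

(A)

The general trend: IE₁ increases across a period and decreases down a group.
(A) Be (period 2, group 2) vs B (period 2, group 13): the stated order contradicts the simple trend.
(B) Se (period 4, group 16) vs Ga (period 4, group 13): the stated order agrees with the simple trend.
(C) P (period 3, group 15) vs Pb (period 6, group 14): the stated order agrees with the simple trend.
The exception is (A): removing B's lone 2p electron is easier than breaking Be's filled 2s².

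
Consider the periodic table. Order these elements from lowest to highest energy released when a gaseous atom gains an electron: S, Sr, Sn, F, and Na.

Sr, Na, Sn, S, F

F is in period 2, group 17; Na is in period 3, group 1; S is in period 3, group 16; Sr is in period 5, group 2; Sn is in period 5, group 14.
Atoms with high Z_eff and room in the valence shell (especially the halogens) have the most exothermic electron affinities.
Neither a single period nor a single group — weigh both effects.
Na > Sr: period and group pull opposite ways; the down-group shift dominates (53 vs 5 kJ/mol).
Sn > Na: the two effects oppose for this pair; the across-period effect wins (107 vs 53 kJ/mol).
S > Sn: both effects reinforce here, so S is clearly the higher of the two.
F > S: relative to S, both the across-period and down-group shifts push F's electron affinity up.
Approximate values (kJ/mol): F 328, Na 53, S 200, Sr 5, Sn 107.
So from lowest to highest: Sr < Na < Sn < S < F.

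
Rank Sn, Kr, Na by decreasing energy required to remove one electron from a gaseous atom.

Kr, Sn, Na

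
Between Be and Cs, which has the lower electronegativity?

Cs

Be is in period 2, group 2; Cs is in period 6, group 1.
Smaller atoms with higher effective nuclear charge are more electronegative.
Neither a single period nor a single group — weigh both effects.
Be > Cs: relative to Cs, both the across-period and down-group shifts push Be's electronegativity up.
Tabulated electronegativity (Pauling): Be 1.57, Cs 0.79.
So Cs has the lower electronegativity (Cs < Be).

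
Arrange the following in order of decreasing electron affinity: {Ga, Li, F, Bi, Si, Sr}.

Li is in period 2, group 1; F is in period 2, group 17; Si is in period 3, group 14; Ga is in period 4, group 13; Sr is in period 5, group 2; Bi is in period 6, group 15.
Atoms with high Z_eff and room in the valence shell (especially the halogens) have the most exothermic electron affinities.
Here both period and group differ, so the two effects have to be weighed against each other.
Ga > Sr: both effects reinforce here, so Ga is clearly the higher of the two.
Li > Ga: the two effects oppose for this pair; the down-group effect wins (60 vs 29 kJ/mol).
Bi > Li: the two effects oppose for this pair; the across-period effect wins (91 vs 60 kJ/mol).
Si > Bi: the two effects oppose for this pair; the down-group effect wins (134 vs 91 kJ/mol).
F > Si: relative to Si, both the across-period and down-group shifts push F's electron affinity up.
Approximate values (kJ/mol): Li 60, F 328, Si 134, Ga 29, Sr 5, Bi 91.
So from highest to lowest: F > Si > Bi > Li > Ga > Sr.

F > Si > Bi > Li > Ga > Sr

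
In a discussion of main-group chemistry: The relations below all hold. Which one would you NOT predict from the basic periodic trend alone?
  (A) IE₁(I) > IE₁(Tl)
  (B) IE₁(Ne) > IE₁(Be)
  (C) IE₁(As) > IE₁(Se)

(C)

The general trend: first ionisation energy increases across a period and decreases down a group.
(A) I (period 5, group 17) vs Tl (period 6, group 13): the stated order agrees with the simple trend.
(B) Ne (period 2, group 18) vs Be (period 2, group 2): the stated order agrees with the simple trend.
(C) As (period 4, group 15) vs Se (period 4, group 16): the stated order contradicts the simple trend.
The exception is (C): Se (4p⁴) ionizes more easily than half-filled As (4p³).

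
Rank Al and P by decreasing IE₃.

The third ionization energy removes an electron from the +2 ion. For each element: Al²⁺ still has 1 valence electron; P²⁺ still has 3 valence electrons.
All are still removing valence electrons, so compare the +2 ions as you would atoms: IE_3 generally rises across a period (higher Z_eff) and falls down a group (larger shell), subject to the usual subshell exceptions.
Valence configurations: Al²⁺ [Ne]3s¹, P²⁺ [Ne]3s²3p¹.
Tabulated IE_3 (kJ/mol): Al 2745, P 2914.
Hence IE_3: Al < P.

P > Al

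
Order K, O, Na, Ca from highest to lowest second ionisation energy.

Na, O, K, Ca

IE_2 is the cost of taking one more electron from the +1 cation: K⁺ is the bare [Ar] core; O⁺ still has 5 valence electrons; Na⁺ is the bare [Ne] core; Ca⁺ still has 1 valence electron.
Usually core removal costs more than valence removal, but here the competition is close: a tightly held n=2 valence electron can cost more to remove than an n=3 core electron, so the actual values have to decide it.
Valence configurations: O⁺ [He]2s²2p³, Ca⁺ [Ar]4s¹.
The numbers (kJ/mol): K 3052, O 3388, Na 4562, Ca 1145.
So the second ionization energies run Ca < K < O < Na.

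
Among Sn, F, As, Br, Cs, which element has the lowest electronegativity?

Cs

F is in period 2, group 17; As is in period 4, group 15; Br is in period 4, group 17; Sn is in period 5, group 14; Cs is in period 6, group 1.
Atoms toward the upper right of the periodic table pull bonding electrons most strongly.
Here both period and group differ, so the two effects have to be weighed against each other.
Sn > Cs: relative to Cs, both the across-period and down-group shifts push Sn's electronegativity up.
As > Sn: relative to Sn, both the across-period and down-group shifts push As's electronegativity up.
Br > As: Br lies to the right of As in period 4, so the across-period effect alone puts Br higher.
F > Br: F sits above Br in group 17, so the down-group effect alone puts F higher.
Tabulated electronegativity (Pauling): F 3.98, As 2.18, Br 2.96, Sn 1.96, Cs 0.79.
The lowest electronegativity among these belongs to Cs.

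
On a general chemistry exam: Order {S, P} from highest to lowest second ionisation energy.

S, P

After 1 electron has been removed, what remains? S⁺ still has 5 valence electrons; P⁺ still has 4 valence electrons.
All are still removing valence electrons, so compare the +1 ions as you would atoms: IE_2 generally rises across a period (higher Z_eff) and falls down a group (larger shell), subject to the usual subshell exceptions.
Valence configurations: S⁺ [Ne]3s²3p³, P⁺ [Ne]3s²3p².
Approximate IE_2 values (kJ/mol): S 2252, P 1907.
Putting it together, IE_2: P < S.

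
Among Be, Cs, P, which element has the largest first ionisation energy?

P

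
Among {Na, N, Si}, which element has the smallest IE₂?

After 1 electron has been removed, what remains? Na⁺ is the bare [Ne] core; N⁺ still has 4 valence electrons; Si⁺ still has 3 valence electrons.
Pulling an electron out of a noble-gas core costs far more than removing a remaining valence electron, so Na sits at the high end of IE_2.
Valence configurations: N⁺ [He]2s²2p², Si⁺ [Ne]3s²3p¹.
The numbers (kJ/mol): Na 4562, N 2856, Si 1577.
Putting it together, IE_2: Si < N < Na.

Si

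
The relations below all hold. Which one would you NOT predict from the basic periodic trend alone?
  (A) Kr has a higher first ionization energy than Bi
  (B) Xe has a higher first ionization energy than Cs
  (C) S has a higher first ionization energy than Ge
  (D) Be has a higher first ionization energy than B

The general trend: first ionization energy increases across a period and decreases down a group.
(A) Kr (period 4, group 18) vs Bi (period 6, group 15): the stated order agrees with the simple trend.
(B) Xe (period 5, group 18) vs Cs (period 6, group 1): the stated order agrees with the simple trend.
(C) S (period 3, group 16) vs Ge (period 4, group 14): the stated order agrees with the simple trend.
(D) Be (period 2, group 2) vs B (period 2, group 13): the stated order contradicts the simple trend.
The exception is (D): removing B's lone 2p electron is easier than breaking Be's filled 2s².

(D)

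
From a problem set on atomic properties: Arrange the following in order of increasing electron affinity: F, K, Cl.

K < F < Cl

Electron affinity generally becomes more exothermic across a period toward the halogens and less exothermic down a group.
Neither a single period nor a single group — weigh both effects.
F > K: relative to K, both the across-period and down-group shifts push F's electron affinity up.
Cl > F: this pair runs against the simple trend — see the exception note.
Note the exception: Cl has a higher electron affinity than F, contrary to the simple trend — F's small 2p subshell makes the incoming electron feel strong e⁻–e⁻ repulsion, so Cl actually releases more energy on gaining an electron.
Approximate values (kJ/mol): F 328, Cl 349, K 48.
So from lowest to highest: K < F < Cl.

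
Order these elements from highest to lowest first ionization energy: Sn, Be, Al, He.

He, Be, Sn, Al

He is in period 1, group 18; Be is in period 2, group 2; Al is in period 3, group 13; Sn is in period 5, group 14.
Removing the outermost electron gets harder across a period and easier down a group.
These span different periods and groups, so the two trends combine.
Sn > Al: the two effects oppose for this pair; the across-period effect wins (709 vs 578 kJ/mol).
Be > Sn: period and group pull opposite ways; the down-group shift dominates (900 vs 709 kJ/mol).
He > Be: both effects reinforce here, so He is clearly the higher of the two.
Tabulated first ionization energy (kJ/mol): He 2372, Be 900, Al 578, Sn 709.
So from highest to lowest: He > Be > Sn > Al.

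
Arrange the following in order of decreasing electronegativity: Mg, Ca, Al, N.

N is in period 2, group 15; Mg is in period 3, group 2; Al is in period 3, group 13; Ca is in period 4, group 2.
Electronegativity increases across a period and decreases down a group, tracking effective nuclear charge and atomic size.
Neither a single period nor a single group — weigh both effects.
Mg > Ca: Mg sits above Ca in group 2, so the down-group effect alone puts Mg higher.
Al > Mg: Al lies to the right of Mg in period 3, so the across-period effect alone puts Al higher.
N > Al: both effects reinforce here, so N is clearly the higher of the two.
Approximate values (Pauling): N 3.04, Mg 1.31, Al 1.61, Ca 1.00.
So from highest to lowest: N > Al > Mg > Ca.

N, Al, Mg, Ca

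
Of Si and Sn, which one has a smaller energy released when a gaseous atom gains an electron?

Sn

Electron affinity generally becomes more exothermic across a period toward the halogens and less exothermic down a group.
All are in group 14, so electron affinity increases up the group.
So Sn has the smaller energy released when a gaseous atom gains an electron (Sn < Si).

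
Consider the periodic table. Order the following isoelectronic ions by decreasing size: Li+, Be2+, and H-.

All of these have 2 electrons, so size is governed by nuclear charge alone: the more protons, the stronger the pull on the same electron cloud, and the smaller the ion.
Nuclear charges: Be2+ (Z=4), Li+ (Z=3), H- (Z=1).
Largest to smallest: H- > Li+ > Be2+.

H- > Li+ > Be2+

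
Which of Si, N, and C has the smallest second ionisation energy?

Si

Consider each +1 ion: Si⁺ still has 3 valence electrons; N⁺ still has 4 valence electrons; C⁺ still has 3 valence electrons.
All are still removing valence electrons, so compare the +1 ions as you would atoms: IE_2 generally rises across a period (higher Z_eff) and falls down a group (larger shell), subject to the usual subshell exceptions.
Valence configurations: Si⁺ [Ne]3s²3p¹, N⁺ [He]2s²2p², C⁺ [He]2s²2p¹.
The numbers (kJ/mol): Si 1577, N 2856, C 2353.
Overall IE_2 order: Si < C < N.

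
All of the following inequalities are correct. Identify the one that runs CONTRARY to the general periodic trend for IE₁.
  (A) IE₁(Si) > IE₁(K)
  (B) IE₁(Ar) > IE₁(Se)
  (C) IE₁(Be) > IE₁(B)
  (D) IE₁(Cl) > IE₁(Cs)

The general trend: IE₁ increases across a period and decreases down a group.
(A) Si (period 3, group 14) vs K (period 4, group 1): the stated order agrees with the simple trend.
(B) Ar (period 3, group 18) vs Se (period 4, group 16): the stated order agrees with the simple trend.
(C) Be (period 2, group 2) vs B (period 2, group 13): the stated order contradicts the simple trend.
(D) Cl (period 3, group 17) vs Cs (period 6, group 1): the stated order agrees with the simple trend.
The exception is (C): removing B's lone 2p electron is easier than breaking Be's filled 2s².

(C)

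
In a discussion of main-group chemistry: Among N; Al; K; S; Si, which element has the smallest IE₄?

Consider each +3 ion: N³⁺ still has 2 valence electrons; Al³⁺ is the bare [Ne] core; K³⁺ is already 2 electrons into the core; S³⁺ still has 3 valence electrons; Si³⁺ still has 1 valence electron.
Usually core removal costs more than valence removal, but here the competition is close: a tightly held n=2 valence electron can cost more to remove than an n=3 core electron, so the actual values have to decide it.
Valence configurations: N³⁺ [He]2s², S³⁺ [Ne]3s²3p¹, Si³⁺ [Ne]3s¹.
The numbers (kJ/mol): N 7475, Al 11577, K 5877, S 4556, Si 4356.
Putting it together, IE_4: Si < S < K < N < Al.

Si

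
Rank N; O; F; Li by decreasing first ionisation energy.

F, N, O, Li

First ionization energy rises across a period (greater Z_eff holds electrons more tightly) and falls down a group (valence electrons are farther from the nucleus).
All lie in period 2; the across-period trend (first ionization energy increases left to right) applies, with the exception below.
Note the exception: N has a higher first ionization energy than O, contrary to the simple trend — pairing an electron in O's 2p⁴ costs repulsion energy, so O ionizes more easily than half-filled N (2p³).
Approximate values (kJ/mol): Li 520, N 1402, O 1314, F 1681.
So from highest to lowest: F > N > O > Li.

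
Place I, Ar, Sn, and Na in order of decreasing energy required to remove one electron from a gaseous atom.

Ar > I > Sn > Na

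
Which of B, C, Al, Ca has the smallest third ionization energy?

The third ionization energy removes an electron from the +2 ion. For each element: B²⁺ still has 1 valence electron; C²⁺ still has 2 valence electrons; Al²⁺ still has 1 valence electron; Ca²⁺ is the bare [Ar] core.
Pulling an electron out of a noble-gas core costs far more than removing a remaining valence electron, so Ca sits at the high end of IE_3.
Valence configurations: B²⁺ [He]2s¹, C²⁺ [He]2s², Al²⁺ [Ne]3s¹.
Tabulated IE_3 (kJ/mol): B 3660, C 4620, Al 2745, Ca 4912.
So the third ionization energies run Al < B < C < Ca.

Al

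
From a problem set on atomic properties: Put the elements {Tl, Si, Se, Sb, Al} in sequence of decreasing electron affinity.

Al is in period 3, group 13; Si is in period 3, group 14; Se is in period 4, group 16; Sb is in period 5, group 15; Tl is in period 6, group 13.
EA tends to increase across a period and decrease down a group, though the pattern is less regular than for IE or radius.
Neither a single period nor a single group — weigh both effects.
Al > Tl: they share group 13; the group trend gives Al the larger value.
Sb > Al: the two effects oppose for this pair; the across-period effect wins (103 vs 42 kJ/mol).
Si > Sb: period and group pull opposite ways; the down-group shift dominates (134 vs 103 kJ/mol).
Se > Si: the two effects oppose for this pair; the across-period effect wins (195 vs 134 kJ/mol).
Approximate values (kJ/mol): Al 42, Si 134, Se 195, Sb 103, Tl 19.
So from highest to lowest: Se > Si > Sb > Al > Tl.

Se > Si > Sb > Al > Tl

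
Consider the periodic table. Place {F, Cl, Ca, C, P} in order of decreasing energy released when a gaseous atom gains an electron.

C is in period 2, group 14; F is in period 2, group 17; P is in period 3, group 15; Cl is in period 3, group 17; Ca is in period 4, group 2.
Adding an electron releases more energy for atoms nearer the top right (short of the noble gases).
Neither a single period nor a single group — weigh both effects.
P > Ca: relative to Ca, both the across-period and down-group shifts push P's electron affinity up.
C > P: period and group pull opposite ways; the down-group shift dominates (122 vs 72 kJ/mol).
F > C: both are in period 2; the period trend gives F the larger value.
Cl > F: this pair runs against the simple trend — see the exception note.
Note the exception: Cl has a higher electron affinity than F, contrary to the simple trend — F's small 2p subshell makes the incoming electron feel strong e⁻–e⁻ repulsion, so Cl actually releases more energy on gaining an electron.
For reference (kJ/mol): C 122, F 328, P 72, Cl 349, Ca 2.
So from highest to lowest: Cl > F > C > P > Ca.

Cl > F > C > P > Ca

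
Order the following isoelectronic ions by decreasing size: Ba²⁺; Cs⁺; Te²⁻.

Te²⁻ > Cs⁺ > Ba²⁺

All of these have 54 electrons, so size is governed by nuclear charge alone: the more protons, the stronger the pull on the same electron cloud, and the smaller the ion.
Nuclear charges: Ba²⁺ (Z=56), Cs⁺ (Z=55), Te²⁻ (Z=52).
Largest to smallest: Te²⁻ > Cs⁺ > Ba²⁺.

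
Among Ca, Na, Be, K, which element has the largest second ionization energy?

After 1 electron has been removed, what remains? Ca⁺ still has 1 valence electron; Na⁺ is the bare [Ne] core; Be⁺ still has 1 valence electron; K⁺ is the bare [Ar] core.
Breaking into a closed-shell core is much more expensive than removing a leftover valence electron — K and Na have the largest IE_2 here.
Valence configurations: Ca⁺ [Ar]4s¹, Be⁺ [He]2s¹.
Approximate IE_2 values (kJ/mol): Ca 1145, Na 4562, Be 1757, K 3052.
So the second ionization energies run Ca < Be < K < Na.

Na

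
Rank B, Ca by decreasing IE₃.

Ca > B

After 2 electrons have been removed, what remains? B²⁺ still has 1 valence electron; Ca²⁺ is the bare [Ar] core.
Breaking into a closed-shell core is much more expensive than removing a leftover valence electron — Ca has the largest IE_3 here.
Approximate IE_3 values (kJ/mol): B 3660, Ca 4912.
Hence IE_3: B < Ca.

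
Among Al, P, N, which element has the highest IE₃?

N

IE_3 is the cost of taking one more electron from the +2 cation: Al²⁺ still has 1 valence electron; P²⁺ still has 3 valence electrons; N²⁺ still has 3 valence electrons.
All are still removing valence electrons, so compare the +2 ions as you would atoms: IE_3 generally rises across a period (higher Z_eff) and falls down a group (larger shell), subject to the usual subshell exceptions.
Valence configurations: Al²⁺ [Ne]3s¹, P²⁺ [Ne]3s²3p¹, N²⁺ [He]2s²2p¹.
The numbers (kJ/mol): Al 2745, P 2914, N 4578.
Putting it together, IE_3: Al < P < N.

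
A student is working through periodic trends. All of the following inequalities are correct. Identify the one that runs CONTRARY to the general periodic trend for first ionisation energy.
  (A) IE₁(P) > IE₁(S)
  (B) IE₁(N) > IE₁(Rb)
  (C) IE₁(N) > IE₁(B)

(A)

The general trend: first ionisation energy increases across a period and decreases down a group.
(A) P (period 3, group 15) vs S (period 3, group 16): the stated order contradicts the simple trend.
(B) N (period 2, group 15) vs Rb (period 5, group 1): the stated order agrees with the simple trend.
(C) N (period 2, group 15) vs B (period 2, group 13): the stated order agrees with the simple trend.
The exception is (A): S (3p⁴) ionizes more easily than half-filled P (3p³) because the paired 3p electron in S is pushed out by e⁻–e⁻ repulsion.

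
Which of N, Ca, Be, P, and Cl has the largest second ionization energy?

After 1 electron has been removed, what remains? N⁺ still has 4 valence electrons; Ca⁺ still has 1 valence electron; Be⁺ still has 1 valence electron; P⁺ still has 4 valence electrons; Cl⁺ still has 6 valence electrons.
All are still removing valence electrons, so compare the +1 ions as you would atoms: IE_2 generally rises across a period (higher Z_eff) and falls down a group (larger shell), subject to the usual subshell exceptions.
Valence configurations: N⁺ [He]2s²2p², Ca⁺ [Ar]4s¹, Be⁺ [He]2s¹, P⁺ [Ne]3s²3p², Cl⁺ [Ne]3s²3p⁴.
Approximate IE_2 values (kJ/mol): N 2856, Ca 1145, Be 1757, P 1907, Cl 2298.
Overall IE_2 order: Ca < Be < P < Cl < N.

N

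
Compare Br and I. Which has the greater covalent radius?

I

Br is in period 4, group 17; I is in period 5, group 17.
Across a period the added protons contract the valence shell; down a group each new principal shell makes the atom larger.
All are in group 17, so atomic radius increases down the group.
So I has the greater covalent radius (I > Br).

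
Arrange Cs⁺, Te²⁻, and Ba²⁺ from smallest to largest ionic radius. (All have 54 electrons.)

Ba²⁺ < Cs⁺ < Te²⁻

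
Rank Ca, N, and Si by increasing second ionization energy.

Consider each +1 ion: Ca⁺ still has 1 valence electron; N⁺ still has 4 valence electrons; Si⁺ still has 3 valence electrons.
All are still removing valence electrons, so compare the +1 ions as you would atoms: IE_2 generally rises across a period (higher Z_eff) and falls down a group (larger shell), subject to the usual subshell exceptions.
Valence configurations: Ca⁺ [Ar]4s¹, N⁺ [He]2s²2p², Si⁺ [Ne]3s²3p¹.
Approximate IE_2 values (kJ/mol): Ca 1145, N 2856, Si 1577.
So the second ionization energies run Ca < Si < N.

Ca < Si < N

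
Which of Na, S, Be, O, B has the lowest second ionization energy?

Be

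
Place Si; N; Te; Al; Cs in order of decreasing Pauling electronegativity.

N is in period 2, group 15; Al is in period 3, group 13; Si is in period 3, group 14; Te is in period 5, group 16; Cs is in period 6, group 1.
Atoms toward the upper right of the periodic table pull bonding electrons most strongly.
Neither a single period nor a single group — weigh both effects.
Al > Cs: both effects reinforce here, so Al is clearly the higher of the two.
Si > Al: both are in period 3; the period trend gives Si the larger value.
Te > Si: the two effects oppose for this pair; the across-period effect wins (2.10 vs 1.90).
N > Te: the two effects oppose for this pair; the down-group effect wins (3.04 vs 2.10).
Tabulated electronegativity (Pauling): N 3.04, Al 1.61, Si 1.90, Te 2.10, Cs 0.79.
So from highest to lowest: N > Te > Si > Al > Cs.

N > Te > Si > Al > Cs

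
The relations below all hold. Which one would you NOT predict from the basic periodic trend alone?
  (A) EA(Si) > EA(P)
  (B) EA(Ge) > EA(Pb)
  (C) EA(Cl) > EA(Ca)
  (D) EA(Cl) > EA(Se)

(A)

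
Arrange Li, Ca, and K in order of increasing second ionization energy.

Ca < K < Li

IE_2 is the cost of taking one more electron from the +1 cation: Li⁺ is the bare [He] core; Ca⁺ still has 1 valence electron; K⁺ is the bare [Ar] core.
Pulling an electron out of a noble-gas core costs far more than removing a remaining valence electron, so K and Li sit at the high end of IE_2.
Approximate IE_2 values (kJ/mol): Li 7298, Ca 1145, K 3052.
So the second ionization energies run Ca < K < Li.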